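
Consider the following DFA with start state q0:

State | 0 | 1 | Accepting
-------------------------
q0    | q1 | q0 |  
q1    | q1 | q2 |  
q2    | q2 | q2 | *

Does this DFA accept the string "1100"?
Start in q0.
Read '1': q0 → q0
Read '1': q0 → q0
Read '0': q0 → q1
Read '0': q1 → q1
Final state q1 is not accepting, so the string is rejected.

Final answer: No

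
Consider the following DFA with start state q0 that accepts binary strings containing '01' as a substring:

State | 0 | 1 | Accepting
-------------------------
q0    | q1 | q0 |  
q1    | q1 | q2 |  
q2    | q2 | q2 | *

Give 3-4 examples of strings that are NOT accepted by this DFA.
Any strings that end in a non-accepting state work; for example:
"1": q0 → q0; q0 is not accepting → rejected
"00": q0 → q1 → q1; q1 is not accepting → rejected
"100": q0 → q0 → q1 → q1; q1 is not accepting → rejected
"110": q0 → q0 → q0 → q1; q1 is not accepting → rejected

Final answer: "1", "00", "100", "110"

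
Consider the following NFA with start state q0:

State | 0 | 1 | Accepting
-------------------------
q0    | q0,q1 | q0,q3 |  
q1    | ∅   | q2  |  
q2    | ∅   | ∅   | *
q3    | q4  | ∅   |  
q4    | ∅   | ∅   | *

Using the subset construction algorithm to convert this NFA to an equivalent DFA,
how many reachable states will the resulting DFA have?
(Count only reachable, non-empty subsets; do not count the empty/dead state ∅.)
Start subset: {q0}
{q0}: on 0 → {q0, q1}, on 1 → {q0, q3}
{q0, q1}: on 0 → {q0, q1}, on 1 → {q0, q2, q3}
{q0, q3}: on 0 → {q0, q1, q4}, on 1 → {q0, q3}
{q0, q2, q3}: on 0 → {q0, q1, q4}, on 1 → {q0, q3}
{q0, q1, q4}: on 0 → {q0, q1}, on 1 → {q0, q2, q3}
Reachable non-empty subsets: {q0}, {q0, q1}, {q0, q3}, {q0, q2, q3}, {q0, q1, q4} — 5 in total.

Final answer: 5 states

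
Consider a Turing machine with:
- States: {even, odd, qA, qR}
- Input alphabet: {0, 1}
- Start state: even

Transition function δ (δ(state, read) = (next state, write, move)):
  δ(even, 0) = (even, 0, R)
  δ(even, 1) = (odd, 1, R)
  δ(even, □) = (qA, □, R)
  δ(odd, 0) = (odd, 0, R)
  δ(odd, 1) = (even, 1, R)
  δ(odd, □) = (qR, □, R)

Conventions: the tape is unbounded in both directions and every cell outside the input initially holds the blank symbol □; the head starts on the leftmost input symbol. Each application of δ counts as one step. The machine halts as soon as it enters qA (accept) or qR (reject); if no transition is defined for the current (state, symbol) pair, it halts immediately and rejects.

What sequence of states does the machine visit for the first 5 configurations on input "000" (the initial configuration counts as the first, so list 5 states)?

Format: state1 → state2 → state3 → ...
Step 0: [even]000 (head at position 0)
Step 1: δ(even, 0) = (even, 0, R)  ⊢  0[even]00 (head at position 1)
Step 2: δ(even, 0) = (even, 0, R)  ⊢  00[even]0 (head at position 2)
Step 3: δ(even, 0) = (even, 0, R)  ⊢  000[even]□ (head at position 3)
Step 4: δ(even, □) = (qA, □, R)  ⊢  000□[qA]□ (head at position 4)
Reading off the states of these 5 configurations: even → even → even → even → qA

Final answer: even → even → even → even → qA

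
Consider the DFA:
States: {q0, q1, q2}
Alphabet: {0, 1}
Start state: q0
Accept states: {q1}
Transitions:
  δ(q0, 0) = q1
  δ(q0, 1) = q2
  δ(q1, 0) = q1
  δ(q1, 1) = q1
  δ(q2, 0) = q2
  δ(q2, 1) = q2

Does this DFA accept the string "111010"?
Processing string "111010":
  q0 --1--> q2
  q2 --1--> q2
  q2 --1--> q2
  q2 --0--> q2
  q2 --1--> q2
  q2 --0--> q2
Final state: q2
Accept states: {q1}
q2 is not an accept state, so the string is rejected.

Final answer: No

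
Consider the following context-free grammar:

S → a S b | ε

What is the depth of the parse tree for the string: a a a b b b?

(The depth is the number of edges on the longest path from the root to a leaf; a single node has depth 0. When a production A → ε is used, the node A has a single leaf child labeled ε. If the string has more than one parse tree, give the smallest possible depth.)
The only parse tree applies S → a S b 3 times (once per matching a…b pair) and then S → ε.
The S nodes sit at depths 0, 1, …, 3; the innermost S (depth 3) has the single child ε at depth 4.
The terminal leaves a, b are at depths 1..3, so the longest root-to-leaf path is S → S → … → S → ε with 4 edges.
Depth = 4.

Final answer: 4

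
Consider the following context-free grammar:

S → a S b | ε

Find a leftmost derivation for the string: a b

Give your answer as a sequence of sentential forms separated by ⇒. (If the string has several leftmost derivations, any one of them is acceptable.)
Start with S.
Step 1: the leftmost non-terminal is S; apply S → a S b:  a S b
Step 2: the leftmost non-terminal is S; apply S → ε:  a b

Final answer: S ⇒ a S b ⇒ a b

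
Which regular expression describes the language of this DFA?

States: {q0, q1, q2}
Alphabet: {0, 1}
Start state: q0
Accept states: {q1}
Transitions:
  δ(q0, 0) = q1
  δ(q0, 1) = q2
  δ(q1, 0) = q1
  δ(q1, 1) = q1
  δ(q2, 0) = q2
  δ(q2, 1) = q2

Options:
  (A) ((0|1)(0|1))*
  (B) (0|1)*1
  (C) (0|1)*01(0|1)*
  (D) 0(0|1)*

Testing sample strings against the DFA:
  '1110' -> rejected
  '001' -> accepted
  '01' -> accepted
  '1100' -> rejected
Checking each option for a counterexample:
  (A) ((0|1)(0|1))*: ε is rejected by the DFA but matches the regex → eliminated
  (B) (0|1)*1: '0' is accepted by the DFA but does not match the regex → eliminated
  (C) (0|1)*01(0|1)*: '0' is accepted by the DFA but does not match the regex → eliminated
  (D) 0(0|1)*: agrees with the DFA on all strings of length ≤ 4
Only (D) 0(0|1)* is consistent with the DFA.

Final answer: (D) 0(0|1)*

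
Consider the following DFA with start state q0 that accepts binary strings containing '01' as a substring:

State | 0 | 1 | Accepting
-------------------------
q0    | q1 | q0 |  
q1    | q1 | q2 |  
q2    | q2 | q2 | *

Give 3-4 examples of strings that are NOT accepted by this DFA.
Any strings that end in a non-accepting state work; for example:
"110": q0 → q0 → q0 → q1; q1 is not accepting → rejected
"0000": q0 → q1 → q1 → q1 → q1; q1 is not accepting → rejected
"1110": q0 → q0 → q0 → q0 → q1; q1 is not accepting → rejected
"1111": q0 → q0 → q0 → q0 → q0; q0 is not accepting → rejected

Final answer: "110", "0000", "1110", "1111"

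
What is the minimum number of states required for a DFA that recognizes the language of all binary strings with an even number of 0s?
Language: binary strings with an even number of 0s
Lower bound (Myhill–Nerode): the prefixes ε, 0 are pairwise distinguishable:
  ε vs 0: suffix ε distinguishes them (ε has zero 0s (accepted), 0 has one 0 (rejected))
So any DFA needs at least 2 states.
Upper bound: a DFA with 2 states exists (one state per class above).
Minimum states: 2

Final answer: 2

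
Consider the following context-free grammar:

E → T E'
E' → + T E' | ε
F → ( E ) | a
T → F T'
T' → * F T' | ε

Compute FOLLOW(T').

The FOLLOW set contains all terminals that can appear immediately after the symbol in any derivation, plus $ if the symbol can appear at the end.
Useful FIRST sets: FIRST(E') = {+, ε}, FIRST(T') = {*, ε} (both E' and T' are nullable).
FOLLOW(E): E is the start symbol → $; E appears in F → ( E ) followed by ')' → FOLLOW(E) = {), $}.
FOLLOW(E'): E' appears at the right end of E → T E' and of E' → + T E', so FOLLOW(E') ⊇ FOLLOW(E) (the second occurrence adds nothing new). FOLLOW(E') = {), $}.
FOLLOW(T): in E → T E' and E' → + T E', T is followed by E': add FIRST(E') minus ε = {+}; since E' is nullable, also add FOLLOW(E) and FOLLOW(E') = {), $}. FOLLOW(T) = {+, ), $}.
FOLLOW(T'): T' appears at the right end of T → F T' and of T' → * F T', so FOLLOW(T') = FOLLOW(T) = {+, ), $}.

Final answer: {$, ), +}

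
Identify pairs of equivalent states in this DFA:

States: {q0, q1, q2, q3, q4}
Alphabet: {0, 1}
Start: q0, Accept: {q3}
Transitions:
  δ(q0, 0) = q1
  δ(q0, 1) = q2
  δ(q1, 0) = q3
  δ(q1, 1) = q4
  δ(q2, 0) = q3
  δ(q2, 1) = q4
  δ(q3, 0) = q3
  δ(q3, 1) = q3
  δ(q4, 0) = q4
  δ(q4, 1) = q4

Using the table-filling algorithm:
Round 0 – mark pairs where exactly one state is accepting: (q0,q3), (q1,q3), (q2,q3), (q3,q4)
Round 1 – newly marked: (q0,q1) [on 0: q1 vs q3, already marked]; (q0,q2) [on 0: q1 vs q3, already marked]; (q1,q4) [on 0: q3 vs q4, already marked]; (q2,q4) [on 0: q3 vs q4, already marked]
Round 2 – newly marked: (q0,q4) [on 0: q1 vs q4, already marked]
No further pairs can be marked.
(q1, q2) unmarked: δ(q1,0)=q3, δ(q2,0)=q3; δ(q1,1)=q4, δ(q2,1)=q4 → equivalent
Equivalent pairs: (q1, q2)

Final answer: Equivalent pairs: (q1, q2)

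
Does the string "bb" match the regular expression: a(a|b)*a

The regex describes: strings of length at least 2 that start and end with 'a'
No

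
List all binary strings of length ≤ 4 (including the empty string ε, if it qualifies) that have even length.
Checking every binary string of length 0 to 4:
  Length 0: accepted: ε | rejected: (none)
  Length 1: accepted: (none) | rejected: 0, 1
  Length 2: accepted: 00, 01, 10, 11 | rejected: (none)
  Length 3: accepted: (none) | rejected: 000, 001, 010, 011, 100, 101, 110, 111
  Length 4: accepted: 0000, 0001, 0010, 0011, 0100, 0101, 0110, 0111, 1000, 1001, 1010, 1011, 1100, 1101, 1110, 1111 | rejected: (none)
Total: 21 string(s).

Final answer: ε, 00, 01, 10, 11, 0000, 0001, 0010, 0011, 0100, 0101, 0110, 0111, 1000, 1001, 1010, 1011, 1100, 1101, 1110, 1111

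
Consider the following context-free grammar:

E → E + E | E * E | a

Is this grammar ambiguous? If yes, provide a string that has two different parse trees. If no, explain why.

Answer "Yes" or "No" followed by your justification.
Two different leftmost derivations of a + a * a:
  (1) E ⇒ E + E ⇒ a + E ⇒ a + E * E ⇒ a + a * E ⇒ a + a * a   (tree groups a + (a * a))
  (2) E ⇒ E * E ⇒ E + E * E ⇒ a + E * E ⇒ a + a * E ⇒ a + a * a   (tree groups (a + a) * a)
Two distinct leftmost derivations = two distinct parse trees, so the grammar is ambiguous.

Final answer: Yes - the string 'a + a * a' has two distinct leftmost derivations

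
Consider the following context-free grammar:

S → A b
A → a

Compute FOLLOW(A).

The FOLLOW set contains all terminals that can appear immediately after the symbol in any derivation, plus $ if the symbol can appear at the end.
A occurs only in S → A b, where it is immediately followed by the terminal b. So FOLLOW(A) = {b}.

Final answer: {b}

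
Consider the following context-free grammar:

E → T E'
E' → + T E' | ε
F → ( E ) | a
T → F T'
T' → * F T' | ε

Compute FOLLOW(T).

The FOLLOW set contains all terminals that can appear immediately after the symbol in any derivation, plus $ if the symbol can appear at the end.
Useful FIRST sets: FIRST(E') = {+, ε}, FIRST(T') = {*, ε} (both E' and T' are nullable).
FOLLOW(E): E is the start symbol → $; E appears in F → ( E ) followed by ')' → FOLLOW(E) = {), $}.
FOLLOW(E'): E' appears at the right end of E → T E' and of E' → + T E', so FOLLOW(E') ⊇ FOLLOW(E) (the second occurrence adds nothing new). FOLLOW(E') = {), $}.
FOLLOW(T): in E → T E' and E' → + T E', T is followed by E': add FIRST(E') minus ε = {+}; since E' is nullable, also add FOLLOW(E) and FOLLOW(E') = {), $}. FOLLOW(T) = {+, ), $}.

Final answer: {$, ), +}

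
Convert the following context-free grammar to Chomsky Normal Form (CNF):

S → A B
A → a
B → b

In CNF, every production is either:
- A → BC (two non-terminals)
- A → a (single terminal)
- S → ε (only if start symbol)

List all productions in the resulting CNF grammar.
The grammar has no ε-productions or unit productions to eliminate.
S → A B is already in CNF (two non-terminals) – keep it.
A → a is already in CNF (single terminal) – keep it.
B → b is already in CNF (single terminal) – keep it.
Resulting CNF grammar (3 productions): A → a; B → b; S → A B

Final answer: A → a; B → b; S → A B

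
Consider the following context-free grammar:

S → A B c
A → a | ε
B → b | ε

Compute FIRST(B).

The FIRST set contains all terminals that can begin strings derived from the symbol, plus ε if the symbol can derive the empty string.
B → b contributes b; B → ε makes B nullable, contributing ε. FIRST(B) = {b, ε}.

Final answer: {b, ε}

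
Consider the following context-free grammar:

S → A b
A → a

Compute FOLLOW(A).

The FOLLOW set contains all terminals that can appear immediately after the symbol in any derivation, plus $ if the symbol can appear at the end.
A occurs only in S → A b, where it is immediately followed by the terminal b. So FOLLOW(A) = {b}.

Final answer: {b}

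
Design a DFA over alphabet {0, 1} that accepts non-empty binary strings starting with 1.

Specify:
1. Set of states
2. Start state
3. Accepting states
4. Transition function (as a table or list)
One valid DFA (any DFA recognizing the same language is acceptable):
States: {q0, q1, q2}
Start: q0
Accepting: {q1}
Transitions (accepting states marked with *):
State | 0 | 1 | Accepting
-------------------------
q0    | q2 | q1 |  
q1    | q1 | q1 | *
q2    | q2 | q2 |  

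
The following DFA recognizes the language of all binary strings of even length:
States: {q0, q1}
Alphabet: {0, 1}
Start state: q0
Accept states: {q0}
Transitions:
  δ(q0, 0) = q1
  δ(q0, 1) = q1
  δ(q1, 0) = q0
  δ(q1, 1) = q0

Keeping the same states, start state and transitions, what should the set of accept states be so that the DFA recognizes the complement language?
The DFA is complete (every state has a transition on every symbol), so the complement
is recognized by the same DFA with accepting and non-accepting states swapped.
Original accept states: {q0}
Complement accept states = All states - Original accept states
= {q0, q1} - {q0}
= {q1}
Complement language: strings of ODD length

Final answer: {q1}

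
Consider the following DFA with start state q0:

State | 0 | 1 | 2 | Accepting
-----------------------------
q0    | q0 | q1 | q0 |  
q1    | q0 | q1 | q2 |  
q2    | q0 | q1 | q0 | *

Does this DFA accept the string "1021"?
Start in q0.
Read '1': q0 → q1
Read '0': q1 → q0
Read '2': q0 → q0
Read '1': q0 → q1
Final state q1 is not accepting, so the string is rejected.

Final answer: No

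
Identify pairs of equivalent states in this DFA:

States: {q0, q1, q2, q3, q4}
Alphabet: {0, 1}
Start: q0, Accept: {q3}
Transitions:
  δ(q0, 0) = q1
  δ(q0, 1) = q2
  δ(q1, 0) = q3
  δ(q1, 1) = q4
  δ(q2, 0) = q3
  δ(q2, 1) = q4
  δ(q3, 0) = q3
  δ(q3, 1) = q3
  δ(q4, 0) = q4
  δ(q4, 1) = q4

Using the table-filling algorithm:
Round 0 – mark pairs where exactly one state is accepting: (q0,q3), (q1,q3), (q2,q3), (q3,q4)
Round 1 – newly marked: (q0,q1) [on 0: q1 vs q3, already marked]; (q0,q2) [on 0: q1 vs q3, already marked]; (q1,q4) [on 0: q3 vs q4, already marked]; (q2,q4) [on 0: q3 vs q4, already marked]
Round 2 – newly marked: (q0,q4) [on 0: q1 vs q4, already marked]
No further pairs can be marked.
(q1, q2) unmarked: δ(q1,0)=q3, δ(q2,0)=q3; δ(q1,1)=q4, δ(q2,1)=q4 → equivalent
Equivalent pairs: (q1, q2)

Final answer: Equivalent pairs: (q1, q2)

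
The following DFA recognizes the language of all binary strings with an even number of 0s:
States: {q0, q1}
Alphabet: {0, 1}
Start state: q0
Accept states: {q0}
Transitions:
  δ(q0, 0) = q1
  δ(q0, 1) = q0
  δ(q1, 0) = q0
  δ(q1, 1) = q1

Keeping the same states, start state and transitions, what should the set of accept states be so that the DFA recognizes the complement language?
The DFA is complete (every state has a transition on every symbol), so the complement
is recognized by the same DFA with accepting and non-accepting states swapped.
Original accept states: {q0}
Complement accept states = All states - Original accept states
= {q0, q1} - {q0}
= {q1}
Complement language: strings with an ODD number of 0s

Final answer: {q1}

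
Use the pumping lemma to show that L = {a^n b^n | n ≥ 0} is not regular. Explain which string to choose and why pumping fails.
Language: L = {a^n b^n | n ≥ 0} (equal numbers of a's followed by b's)
Step 1: Assume for contradiction that L is regular, with pumping length p.
Step 2: Choose s = a^p b^p. Then s ∈ L (it has p a's followed by p b's) and |s| ≥ p.
Step 3: Consider any decomposition s = xyz with |xy| ≤ p and |y| > 0. Since |xy| ≤ p and the first p symbols of s are all a's, y = a^k for some k with 1 ≤ k ≤ p.
Step 4: Pumping up (i = 2): xy²z = a^(p+k) b^p, which has more a's than b's, so xy²z ∉ L.
This contradicts the pumping lemma, so L is not regular.

Final answer: Choose s = a^p b^p. Since |xy| ≤ p, y = a^k with k ≥ 1. Then xy²z = a^(p+k) b^p ∉ L.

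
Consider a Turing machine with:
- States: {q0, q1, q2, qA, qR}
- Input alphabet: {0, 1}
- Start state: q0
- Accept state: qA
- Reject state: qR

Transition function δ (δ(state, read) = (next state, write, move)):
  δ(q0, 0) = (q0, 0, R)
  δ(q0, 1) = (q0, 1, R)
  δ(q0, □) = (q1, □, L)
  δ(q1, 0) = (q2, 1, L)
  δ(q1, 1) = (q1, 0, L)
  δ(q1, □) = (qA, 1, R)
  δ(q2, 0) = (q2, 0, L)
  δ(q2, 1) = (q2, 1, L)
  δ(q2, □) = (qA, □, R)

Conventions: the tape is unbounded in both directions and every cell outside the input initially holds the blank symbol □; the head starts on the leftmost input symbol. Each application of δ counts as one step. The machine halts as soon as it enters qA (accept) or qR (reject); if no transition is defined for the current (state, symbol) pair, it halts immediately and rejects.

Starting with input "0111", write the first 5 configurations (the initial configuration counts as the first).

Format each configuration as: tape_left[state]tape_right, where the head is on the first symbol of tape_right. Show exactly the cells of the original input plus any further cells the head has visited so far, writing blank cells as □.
Step 0: [q0]0111 (head at position 0)
Step 1: δ(q0, 0) = (q0, 0, R)  ⊢  0[q0]111 (head at position 1)
Step 2: δ(q0, 1) = (q0, 1, R)  ⊢  01[q0]11 (head at position 2)
Step 3: δ(q0, 1) = (q0, 1, R)  ⊢  011[q0]1 (head at position 3)
Step 4: δ(q0, 1) = (q0, 1, R)  ⊢  0111[q0]□ (head at position 4)

Final answer: [q0]0111 ⊢ 0[q0]111 ⊢ 01[q0]11 ⊢ 011[q0]1 ⊢ 0111[q0]□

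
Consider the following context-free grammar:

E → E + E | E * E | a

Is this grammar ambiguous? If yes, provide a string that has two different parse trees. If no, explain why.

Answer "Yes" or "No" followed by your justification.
Two different leftmost derivations of a + a * a:
  (1) E ⇒ E + E ⇒ a + E ⇒ a + E * E ⇒ a + a * E ⇒ a + a * a   (tree groups a + (a * a))
  (2) E ⇒ E * E ⇒ E + E * E ⇒ a + E * E ⇒ a + a * E ⇒ a + a * a   (tree groups (a + a) * a)
Two distinct leftmost derivations = two distinct parse trees, so the grammar is ambiguous.

Final answer: Yes - the string 'a + a * a' has two distinct leftmost derivations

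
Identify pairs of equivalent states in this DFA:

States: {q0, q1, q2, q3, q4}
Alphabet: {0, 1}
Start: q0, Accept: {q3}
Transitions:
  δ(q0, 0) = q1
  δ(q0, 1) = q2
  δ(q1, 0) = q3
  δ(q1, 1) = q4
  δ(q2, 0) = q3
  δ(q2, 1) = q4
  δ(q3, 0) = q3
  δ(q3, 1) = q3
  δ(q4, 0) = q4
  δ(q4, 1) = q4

Using the table-filling algorithm:
Round 0 – mark pairs where exactly one state is accepting: (q0,q3), (q1,q3), (q2,q3), (q3,q4)
Round 1 – newly marked: (q0,q1) [on 0: q1 vs q3, already marked]; (q0,q2) [on 0: q1 vs q3, already marked]; (q1,q4) [on 0: q3 vs q4, already marked]; (q2,q4) [on 0: q3 vs q4, already marked]
Round 2 – newly marked: (q0,q4) [on 0: q1 vs q4, already marked]
No further pairs can be marked.
(q1, q2) unmarked: δ(q1,0)=q3, δ(q2,0)=q3; δ(q1,1)=q4, δ(q2,1)=q4 → equivalent
Equivalent pairs: (q1, q2)

Final answer: Equivalent pairs: (q1, q2)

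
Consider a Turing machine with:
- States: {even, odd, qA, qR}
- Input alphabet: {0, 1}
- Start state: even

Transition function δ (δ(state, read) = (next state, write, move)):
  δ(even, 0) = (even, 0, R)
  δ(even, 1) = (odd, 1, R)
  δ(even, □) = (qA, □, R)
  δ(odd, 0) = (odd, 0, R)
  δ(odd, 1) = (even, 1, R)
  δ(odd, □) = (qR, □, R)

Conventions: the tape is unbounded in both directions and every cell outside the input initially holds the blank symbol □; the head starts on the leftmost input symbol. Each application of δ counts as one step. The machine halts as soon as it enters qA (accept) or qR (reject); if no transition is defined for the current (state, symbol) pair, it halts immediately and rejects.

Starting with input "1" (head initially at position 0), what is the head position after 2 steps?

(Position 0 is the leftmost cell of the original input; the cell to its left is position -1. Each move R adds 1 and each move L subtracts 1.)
Step 0: [even]1 (head at position 0)
Step 1: δ(even, 1) = (odd, 1, R)  ⊢  1[odd]□ (head at position 1)
Step 2: δ(odd, □) = (qR, □, R)  ⊢  1□[qR]□ (head at position 2)
Head position after 2 steps: 2

Final answer: Position 2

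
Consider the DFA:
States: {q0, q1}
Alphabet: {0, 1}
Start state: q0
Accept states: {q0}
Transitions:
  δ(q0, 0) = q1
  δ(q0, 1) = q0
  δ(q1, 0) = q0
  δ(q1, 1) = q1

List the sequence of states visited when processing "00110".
Starting at q0
Read '0': q0 -> q1
Read '0': q1 -> q0
Read '1': q0 -> q0
Read '1': q0 -> q0
Read '0': q0 -> q1

Final answer: q0 -> q1 -> q0 -> q0 -> q0 -> q1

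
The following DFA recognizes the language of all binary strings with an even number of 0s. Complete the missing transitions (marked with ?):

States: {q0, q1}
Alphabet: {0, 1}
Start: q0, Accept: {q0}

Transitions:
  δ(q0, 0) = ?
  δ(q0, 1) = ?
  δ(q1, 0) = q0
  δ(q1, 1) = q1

What each state remembers (consistent with the given transitions and accept states):
  q0: an even number of 0s has been read so far
  q1: an odd number of 0s has been read so far
Filling in the missing entries:
  δ(q0, 0): in q0 (an even number of 0s has been read so far), after reading 0 we have: an odd number of 0s has been read so far → q1
  δ(q0, 1): in q0 (an even number of 0s has been read so far), after reading 1 we have: an even number of 0s has been read so far → q0

Final answer: δ(q0, 0) = q1; δ(q0, 1) = q0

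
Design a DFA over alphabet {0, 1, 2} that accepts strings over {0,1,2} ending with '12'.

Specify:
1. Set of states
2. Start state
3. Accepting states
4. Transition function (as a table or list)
One valid DFA (any DFA recognizing the same language is acceptable):
States: {q0, q1, q2}
Start: q0
Accepting: {q2}
Transitions (accepting states marked with *):
State | 0 | 1 | 2 | Accepting
-----------------------------
q0    | q0 | q1 | q0 |  
q1    | q0 | q1 | q2 |  
q2    | q0 | q1 | q0 | *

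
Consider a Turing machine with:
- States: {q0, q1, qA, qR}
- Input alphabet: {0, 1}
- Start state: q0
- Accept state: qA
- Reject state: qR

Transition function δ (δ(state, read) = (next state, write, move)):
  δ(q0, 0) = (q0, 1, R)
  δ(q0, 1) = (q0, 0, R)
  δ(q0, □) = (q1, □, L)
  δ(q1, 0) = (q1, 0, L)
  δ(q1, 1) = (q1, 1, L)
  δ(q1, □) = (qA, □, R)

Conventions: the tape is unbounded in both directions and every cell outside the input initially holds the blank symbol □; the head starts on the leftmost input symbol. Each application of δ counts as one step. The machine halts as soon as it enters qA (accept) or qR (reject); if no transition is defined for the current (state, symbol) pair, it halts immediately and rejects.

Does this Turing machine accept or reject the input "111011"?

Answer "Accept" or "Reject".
Step 0: [q0]111011 (head at position 0)
Step 1: δ(q0, 1) = (q0, 0, R)  ⊢  0[q0]11011 (head at position 1)
Step 2: δ(q0, 1) = (q0, 0, R)  ⊢  00[q0]1011 (head at position 2)
Step 3: δ(q0, 1) = (q0, 0, R)  ⊢  000[q0]011 (head at position 3)
Step 4: δ(q0, 0) = (q0, 1, R)  ⊢  0001[q0]11 (head at position 4)
Step 5: δ(q0, 1) = (q0, 0, R)  ⊢  00010[q0]1 (head at position 5)
Step 6: δ(q0, 1) = (q0, 0, R)  ⊢  000100[q0]□ (head at position 6)
Step 7: δ(q0, □) = (q1, □, L)  ⊢  00010[q1]0□ (head at position 5)
Step 8: δ(q1, 0) = (q1, 0, L)  ⊢  0001[q1]00□ (head at position 4)
Step 9: δ(q1, 0) = (q1, 0, L)  ⊢  000[q1]100□ (head at position 3)
Step 10: δ(q1, 1) = (q1, 1, L)  ⊢  00[q1]0100□ (head at position 2)
Step 11: δ(q1, 0) = (q1, 0, L)  ⊢  0[q1]00100□ (head at position 1)
Step 12: δ(q1, 0) = (q1, 0, L)  ⊢  [q1]000100□ (head at position 0)
Step 13: δ(q1, 0) = (q1, 0, L)  ⊢  [q1]□000100□ (head at position -1)
Step 14: δ(q1, □) = (qA, □, R)  ⊢  □[qA]000100□ (head at position 0)
The machine is in qA, so it halts and accepts.

Final answer: Accept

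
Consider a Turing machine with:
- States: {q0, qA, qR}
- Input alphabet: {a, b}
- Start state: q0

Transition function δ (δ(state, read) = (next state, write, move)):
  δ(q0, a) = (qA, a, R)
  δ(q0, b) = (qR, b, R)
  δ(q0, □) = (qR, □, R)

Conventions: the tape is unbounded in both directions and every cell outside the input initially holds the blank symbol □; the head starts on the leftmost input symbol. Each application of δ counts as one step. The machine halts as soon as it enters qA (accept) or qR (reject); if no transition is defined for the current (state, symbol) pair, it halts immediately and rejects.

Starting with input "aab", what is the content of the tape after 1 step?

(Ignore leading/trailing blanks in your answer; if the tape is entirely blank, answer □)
Step 0: [q0]aab (head at position 0)
Step 1: δ(q0, a) = (qA, a, R)  ⊢  a[qA]ab (head at position 1)
Tape after 1 step (ignoring surrounding blanks): aab

Final answer: Tape: aab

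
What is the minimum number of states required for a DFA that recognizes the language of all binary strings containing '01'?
Language: binary strings containing '01'
Lower bound (Myhill–Nerode): the prefixes ε, 0, 01 are pairwise distinguishable:
  ε vs 01: suffix ε distinguishes them (ε is rejected, 01 is accepted)
  0 vs 01: suffix ε distinguishes them (0 is rejected, 01 is accepted)
  ε vs 0: suffix 1 distinguishes them (ε·1 = 1 is rejected, 0·1 = 01 is accepted)
So any DFA needs at least 3 states.
Upper bound: a DFA with 3 states exists (one state per class above: 'no progress', 'last symbol 0', and 'seen 01' (accepting sink)).
Minimum states: 3

Final answer: 3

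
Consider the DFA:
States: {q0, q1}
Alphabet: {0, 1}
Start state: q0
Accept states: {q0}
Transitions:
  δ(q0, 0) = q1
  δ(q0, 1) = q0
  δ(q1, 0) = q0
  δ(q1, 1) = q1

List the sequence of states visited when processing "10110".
Starting at q0
Read '1': q0 -> q0
Read '0': q0 -> q1
Read '1': q1 -> q1
Read '1': q1 -> q1
Read '0': q1 -> q0

Final answer: q0 -> q0 -> q1 -> q1 -> q1 -> q0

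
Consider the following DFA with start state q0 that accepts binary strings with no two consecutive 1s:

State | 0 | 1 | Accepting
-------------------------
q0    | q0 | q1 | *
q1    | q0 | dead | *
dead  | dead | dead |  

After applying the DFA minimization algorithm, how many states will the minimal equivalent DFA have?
All 3 states are reachable from q0, so none can be removed as unreachable.
Table-filling: first mark every (accepting, non-accepting) pair as distinguishable (accepting: {q0, q1}; non-accepting: {dead}).
Round 1: (q0, q1) on '1' go to q1 and dead, already distinguishable → mark.
Every pair of states is distinguishable, so the DFA is already minimal.
Equivalence classes: {q0}, {q1}, {dead} → 3 states.

Final answer: 3 states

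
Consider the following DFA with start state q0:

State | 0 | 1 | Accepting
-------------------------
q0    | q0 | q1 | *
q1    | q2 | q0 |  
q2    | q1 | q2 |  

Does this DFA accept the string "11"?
Start in q0.
Read '1': q0 → q1
Read '1': q1 → q0
Final state q0 is accepting, so the string is accepted.

Final answer: Yes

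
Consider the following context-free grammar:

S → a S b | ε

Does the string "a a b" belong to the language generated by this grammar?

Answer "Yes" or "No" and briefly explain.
Every derivation applies S → a S b some number n of times and then S → ε, producing a^n b^n with equally many a's and b's. The string a a b has two a's but only one b, so it cannot be derived.

Final answer: No - no valid derivation exists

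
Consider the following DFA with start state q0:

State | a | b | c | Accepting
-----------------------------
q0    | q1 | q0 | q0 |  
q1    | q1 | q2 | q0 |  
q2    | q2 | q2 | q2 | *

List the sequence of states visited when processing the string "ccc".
q0 → q0 → q0 → q0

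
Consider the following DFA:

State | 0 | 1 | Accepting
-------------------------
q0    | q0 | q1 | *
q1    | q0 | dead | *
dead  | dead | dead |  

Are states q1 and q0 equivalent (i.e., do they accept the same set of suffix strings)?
Try the suffix "1".
From q1: q1 → dead — not accepting.
From q0: q0 → q1 — accepting.
The two states disagree on this suffix, so they are not equivalent.

Final answer: No. Distinguishing string: "1" - accepted from q0 but not from q1.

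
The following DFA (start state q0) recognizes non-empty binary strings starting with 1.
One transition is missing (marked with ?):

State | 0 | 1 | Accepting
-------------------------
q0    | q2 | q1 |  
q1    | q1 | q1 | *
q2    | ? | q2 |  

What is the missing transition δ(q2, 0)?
q2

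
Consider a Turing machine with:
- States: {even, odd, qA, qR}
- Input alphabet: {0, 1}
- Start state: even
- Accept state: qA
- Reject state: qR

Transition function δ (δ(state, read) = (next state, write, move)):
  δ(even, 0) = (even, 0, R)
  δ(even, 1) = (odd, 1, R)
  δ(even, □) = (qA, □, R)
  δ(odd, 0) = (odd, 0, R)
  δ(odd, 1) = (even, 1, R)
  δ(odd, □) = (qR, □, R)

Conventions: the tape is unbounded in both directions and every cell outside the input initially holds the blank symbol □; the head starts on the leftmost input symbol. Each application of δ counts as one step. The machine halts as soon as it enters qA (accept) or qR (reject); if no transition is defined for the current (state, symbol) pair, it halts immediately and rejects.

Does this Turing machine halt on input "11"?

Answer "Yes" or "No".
Step 0: [even]11 (head at position 0)
Step 1: δ(even, 1) = (odd, 1, R)  ⊢  1[odd]1 (head at position 1)
Step 2: δ(odd, 1) = (even, 1, R)  ⊢  11[even]□ (head at position 2)
Step 3: δ(even, □) = (qA, □, R)  ⊢  11□[qA]□ (head at position 3)
The machine is in qA, so it halts and accepts.
It halts after 3 steps.

Final answer: Yes - halts after 3 steps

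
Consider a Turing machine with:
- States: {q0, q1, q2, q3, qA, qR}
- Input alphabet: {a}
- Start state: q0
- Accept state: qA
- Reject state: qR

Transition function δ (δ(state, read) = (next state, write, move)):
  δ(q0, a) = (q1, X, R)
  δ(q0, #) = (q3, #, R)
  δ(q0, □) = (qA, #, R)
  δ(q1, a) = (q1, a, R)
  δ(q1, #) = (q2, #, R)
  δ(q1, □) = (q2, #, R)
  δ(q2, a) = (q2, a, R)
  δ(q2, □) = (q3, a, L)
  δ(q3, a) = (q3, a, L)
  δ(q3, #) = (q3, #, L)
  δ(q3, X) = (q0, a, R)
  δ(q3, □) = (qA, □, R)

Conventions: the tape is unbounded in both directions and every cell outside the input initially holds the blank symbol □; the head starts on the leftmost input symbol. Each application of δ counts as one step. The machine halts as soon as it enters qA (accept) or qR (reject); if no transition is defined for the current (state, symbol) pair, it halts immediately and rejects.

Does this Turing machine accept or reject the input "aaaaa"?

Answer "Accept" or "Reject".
Trace (configuration after each step, as tape_left[state]tape_right with head position):
Step 0: [q0]aaaaa (head at position 0)
Step 1: X[q1]aaaa (head 1)
Step 2: Xa[q1]aaa (head 2)
Step 3: Xaa[q1]aa (head 3)
Step 4: Xaaa[q1]a (head 4)
Step 5: Xaaaa[q1]□ (head 5)
Step 6: Xaaaa#[q2]□ (head 6)
Step 7: Xaaaa[q3]#a (head 5)
Step 8: Xaaa[q3]a#a (head 4)
Step 9: Xaa[q3]aa#a (head 3)
Step 10: Xa[q3]aaa#a (head 2)
Step 11: X[q3]aaaa#a (head 1)
Step 12: [q3]Xaaaa#a (head 0)
Step 13: a[q0]aaaa#a (head 1)
Step 14: aX[q1]aaa#a (head 2)
Step 15: aXa[q1]aa#a (head 3)
Step 16: aXaa[q1]a#a (head 4)
Step 17: aXaaa[q1]#a (head 5)
Step 18: aXaaa#[q2]a (head 6)
Step 19: aXaaa#a[q2]□ (head 7)
Step 20: aXaaa#[q3]aa (head 6)
Step 21: aXaaa[q3]#aa (head 5)
Step 22: aXaa[q3]a#aa (head 4)
Step 23: aXa[q3]aa#aa (head 3)
Step 24: aX[q3]aaa#aa (head 2)
Step 25: a[q3]Xaaa#aa (head 1)
Step 26: aa[q0]aaa#aa (head 2)
Step 27: aaX[q1]aa#aa (head 3)
Step 28: aaXa[q1]a#aa (head 4)
Step 29: aaXaa[q1]#aa (head 5)
Step 30: aaXaa#[q2]aa (head 6)
Step 31: aaXaa#a[q2]a (head 7)
Step 32: aaXaa#aa[q2]□ (head 8)
Step 33: aaXaa#a[q3]aa (head 7)
Step 34: aaXaa#[q3]aaa (head 6)
Step 35: aaXaa[q3]#aaa (head 5)
Step 36: aaXa[q3]a#aaa (head 4)
Step 37: aaX[q3]aa#aaa (head 3)
Step 38: aa[q3]Xaa#aaa (head 2)
Step 39: aaa[q0]aa#aaa (head 3)
Step 40: aaaX[q1]a#aaa (head 4)
Step 41: aaaXa[q1]#aaa (head 5)
Step 42: aaaXa#[q2]aaa (head 6)
Step 43: aaaXa#a[q2]aa (head 7)
Step 44: aaaXa#aa[q2]a (head 8)
Step 45: aaaXa#aaa[q2]□ (head 9)
Step 46: aaaXa#aa[q3]aa (head 8)
Step 47: aaaXa#a[q3]aaa (head 7)
Step 48: aaaXa#[q3]aaaa (head 6)
Step 49: aaaXa[q3]#aaaa (head 5)
Step 50: aaaX[q3]a#aaaa (head 4)
Step 51: aaa[q3]Xa#aaaa (head 3)
Step 52: aaaa[q0]a#aaaa (head 4)
Step 53: aaaaX[q1]#aaaa (head 5)
Step 54: aaaaX#[q2]aaaa (head 6)
Step 55: aaaaX#a[q2]aaa (head 7)
Step 56: aaaaX#aa[q2]aa (head 8)
Step 57: aaaaX#aaa[q2]a (head 9)
Step 58: aaaaX#aaaa[q2]□ (head 10)
Step 59: aaaaX#aaa[q3]aa (head 9)
Step 60: aaaaX#aa[q3]aaa (head 8)
Step 61: aaaaX#a[q3]aaaa (head 7)
Step 62: aaaaX#[q3]aaaaa (head 6)
Step 63: aaaaX[q3]#aaaaa (head 5)
Step 64: aaaa[q3]X#aaaaa (head 4)
Step 65: aaaaa[q0]#aaaaa (head 5)
Step 66: aaaaa#[q3]aaaaa (head 6)
Step 67: aaaaa[q3]#aaaaa (head 5)
Step 68: aaaa[q3]a#aaaaa (head 4)
Step 69: aaa[q3]aa#aaaaa (head 3)
Step 70: aa[q3]aaa#aaaaa (head 2)
Step 71: a[q3]aaaa#aaaaa (head 1)
Step 72: [q3]aaaaa#aaaaa (head 0)
Step 73: [q3]□aaaaa#aaaaa (head -1)
Step 74: □[qA]aaaaa#aaaaa (head 0)
The machine is in qA, so it halts and accepts.

Final answer: Accept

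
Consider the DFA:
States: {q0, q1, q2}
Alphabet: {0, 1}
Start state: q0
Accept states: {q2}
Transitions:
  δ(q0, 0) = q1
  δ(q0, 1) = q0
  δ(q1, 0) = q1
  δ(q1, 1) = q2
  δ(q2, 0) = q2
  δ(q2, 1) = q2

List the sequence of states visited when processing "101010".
Starting at q0
Read '1': q0 -> q0
Read '0': q0 -> q1
Read '1': q1 -> q2
Read '0': q2 -> q2
Read '1': q2 -> q2
Read '0': q2 -> q2

Final answer: q0 -> q0 -> q1 -> q2 -> q2 -> q2 -> q2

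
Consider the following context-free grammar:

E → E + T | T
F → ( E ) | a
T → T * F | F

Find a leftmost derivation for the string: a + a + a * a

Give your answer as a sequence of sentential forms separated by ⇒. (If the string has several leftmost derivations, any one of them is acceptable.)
Start with E.
Step 1: the leftmost non-terminal is E; apply E → E + T:  E + T
Step 2: the leftmost non-terminal is E; apply E → E + T:  E + T + T
Step 3: the leftmost non-terminal is E; apply E → T:  T + T + T
Step 4: the leftmost non-terminal is T; apply T → F:  F + T + T
Step 5: the leftmost non-terminal is F; apply F → a:  a + T + T
Step 6: the leftmost non-terminal is T; apply T → F:  a + F + T
Step 7: the leftmost non-terminal is F; apply F → a:  a + a + T
Step 8: the leftmost non-terminal is T; apply T → T * F:  a + a + T * F
Step 9: the leftmost non-terminal is T; apply T → F:  a + a + F * F
Step 10: the leftmost non-terminal is F; apply F → a:  a + a + a * F
Step 11: the leftmost non-terminal is F; apply F → a:  a + a + a * a

Final answer: E ⇒ E + T ⇒ E + T + T ⇒ T + T + T ⇒ F + T + T ⇒ a + T + T ⇒ a + F + T ⇒ a + a + T ⇒ a + a + T * F ⇒ a + a + F * F ⇒ a + a + a * F ⇒ a + a + a * a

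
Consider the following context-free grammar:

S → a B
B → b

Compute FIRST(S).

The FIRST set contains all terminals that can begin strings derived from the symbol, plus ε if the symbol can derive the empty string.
S has the single production S → a B, whose right-hand side begins with the terminal a. So FIRST(S) = {a}.

Final answer: {a}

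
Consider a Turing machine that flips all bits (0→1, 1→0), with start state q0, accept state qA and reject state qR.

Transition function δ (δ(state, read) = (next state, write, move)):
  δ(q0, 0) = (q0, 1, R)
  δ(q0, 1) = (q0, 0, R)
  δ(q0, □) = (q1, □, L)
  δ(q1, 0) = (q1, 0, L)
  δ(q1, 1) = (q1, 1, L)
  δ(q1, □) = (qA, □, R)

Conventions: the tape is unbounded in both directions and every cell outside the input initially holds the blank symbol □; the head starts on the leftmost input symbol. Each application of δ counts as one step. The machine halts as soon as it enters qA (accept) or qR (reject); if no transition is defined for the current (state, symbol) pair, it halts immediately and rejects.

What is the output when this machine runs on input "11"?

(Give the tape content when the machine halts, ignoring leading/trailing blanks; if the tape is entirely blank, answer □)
Step 0: [q0]11 (head at position 0)
Step 1: δ(q0, 1) = (q0, 0, R)  ⊢  0[q0]1 (head at position 1)
Step 2: δ(q0, 1) = (q0, 0, R)  ⊢  00[q0]□ (head at position 2)
Step 3: δ(q0, □) = (q1, □, L)  ⊢  0[q1]0□ (head at position 1)
Step 4: δ(q1, 0) = (q1, 0, L)  ⊢  [q1]00□ (head at position 0)
Step 5: δ(q1, 0) = (q1, 0, L)  ⊢  [q1]□00□ (head at position -1)
Step 6: δ(q1, □) = (qA, □, R)  ⊢  □[qA]00□ (head at position 0)
The machine is in qA, so it halts and accepts.
Tape content when halted (ignoring surrounding blanks): 00

Final answer: Output: 00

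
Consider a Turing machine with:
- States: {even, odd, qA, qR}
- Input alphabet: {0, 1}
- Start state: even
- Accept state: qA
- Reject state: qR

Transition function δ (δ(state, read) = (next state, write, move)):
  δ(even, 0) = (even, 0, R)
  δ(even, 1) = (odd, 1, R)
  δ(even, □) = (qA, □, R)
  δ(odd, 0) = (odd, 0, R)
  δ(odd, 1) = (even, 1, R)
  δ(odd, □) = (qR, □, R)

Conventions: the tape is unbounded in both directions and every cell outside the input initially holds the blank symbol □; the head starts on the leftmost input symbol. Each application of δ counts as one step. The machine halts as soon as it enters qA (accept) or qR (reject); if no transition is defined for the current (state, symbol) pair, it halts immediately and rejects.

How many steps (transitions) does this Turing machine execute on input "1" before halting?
Step 0: [even]1 (head at position 0)
Step 1: δ(even, 1) = (odd, 1, R)  ⊢  1[odd]□ (head at position 1)
Step 2: δ(odd, □) = (qR, □, R)  ⊢  1□[qR]□ (head at position 2)
The machine is in qR, so it halts and rejects.
Number of transitions executed: 2.

Final answer: 2 steps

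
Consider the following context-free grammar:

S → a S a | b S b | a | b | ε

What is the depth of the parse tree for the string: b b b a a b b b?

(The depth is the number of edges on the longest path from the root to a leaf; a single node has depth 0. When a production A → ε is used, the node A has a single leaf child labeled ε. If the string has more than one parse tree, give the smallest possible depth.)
The string has even length 8, so its (unique) parse tree peels off matching outer symbols: S → b S b, S → b S b, S → b S b, S → a S a, and finally S → ε for the empty middle.
The S nodes are at depths 0..4; the ε leaf under the innermost S is at depth 5 (terminal leaves are at depths 1..4).
Depth = 5.

Final answer: 5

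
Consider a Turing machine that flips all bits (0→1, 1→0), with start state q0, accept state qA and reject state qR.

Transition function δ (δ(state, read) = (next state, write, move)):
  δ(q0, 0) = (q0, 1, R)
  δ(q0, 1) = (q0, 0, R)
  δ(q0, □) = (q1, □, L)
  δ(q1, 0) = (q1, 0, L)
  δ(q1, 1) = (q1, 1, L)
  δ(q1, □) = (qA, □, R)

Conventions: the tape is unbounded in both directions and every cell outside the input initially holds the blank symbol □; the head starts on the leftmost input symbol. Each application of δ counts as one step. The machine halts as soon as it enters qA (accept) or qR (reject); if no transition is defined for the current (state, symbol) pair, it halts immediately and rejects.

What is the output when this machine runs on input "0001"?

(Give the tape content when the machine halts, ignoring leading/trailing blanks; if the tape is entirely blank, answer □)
Step 0: [q0]0001 (head at position 0)
Step 1: δ(q0, 0) = (q0, 1, R)  ⊢  1[q0]001 (head at position 1)
Step 2: δ(q0, 0) = (q0, 1, R)  ⊢  11[q0]01 (head at position 2)
Step 3: δ(q0, 0) = (q0, 1, R)  ⊢  111[q0]1 (head at position 3)
Step 4: δ(q0, 1) = (q0, 0, R)  ⊢  1110[q0]□ (head at position 4)
Step 5: δ(q0, □) = (q1, □, L)  ⊢  111[q1]0□ (head at position 3)
Step 6: δ(q1, 0) = (q1, 0, L)  ⊢  11[q1]10□ (head at position 2)
Step 7: δ(q1, 1) = (q1, 1, L)  ⊢  1[q1]110□ (head at position 1)
Step 8: δ(q1, 1) = (q1, 1, L)  ⊢  [q1]1110□ (head at position 0)
Step 9: δ(q1, 1) = (q1, 1, L)  ⊢  [q1]□1110□ (head at position -1)
Step 10: δ(q1, □) = (qA, □, R)  ⊢  □[qA]1110□ (head at position 0)
The machine is in qA, so it halts and accepts.
Tape content when halted (ignoring surrounding blanks): 1110

Final answer: Output: 1110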